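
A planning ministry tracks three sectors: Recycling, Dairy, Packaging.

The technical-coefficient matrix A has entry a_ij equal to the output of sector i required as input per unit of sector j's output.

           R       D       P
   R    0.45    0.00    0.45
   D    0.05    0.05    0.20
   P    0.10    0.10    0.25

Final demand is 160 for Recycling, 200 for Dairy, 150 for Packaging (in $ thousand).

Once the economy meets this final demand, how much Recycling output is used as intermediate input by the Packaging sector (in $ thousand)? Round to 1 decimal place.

z_RP = 141.2

I − A =
  [   0.55     0.00    -0.45]
  [  -0.05     0.95    -0.20]
  [  -0.10    -0.10     0.75]
Cofactors of I−A, C_ij = (−1)^(i+j)·(minor ij) (rows/columns in the sector order above):
  C_11 = (0.95)(0.75) − (-0.20)(-0.10) = 0.6925
  C_12 = −[(-0.05)(0.75) − (-0.20)(-0.10)] = 0.0575
  C_13 = (-0.05)(-0.10) − (0.95)(-0.10) = 0.1000
  C_21 = −[(0.00)(0.75) − (-0.45)(-0.10)] = 0.0450
  C_22 = (0.55)(0.75) − (-0.45)(-0.10) = 0.3675
  C_23 = −[(0.55)(-0.10) − (0.00)(-0.10)] = 0.0550
  C_31 = (0.00)(-0.20) − (-0.45)(0.95) = 0.4275
  C_32 = −[(0.55)(-0.20) − (-0.45)(-0.05)] = 0.1325
  C_33 = (0.55)(0.95) − (0.00)(-0.05) = 0.5225
det(I−A) = Σ_j (I−A)_1j·C_1j = (0.55)(0.6925) + (0.00)(0.0575) + (-0.45)(0.1000) = 0.335875
adj(I−A) = Cᵀ =
  [ 0.6925   0.0450   0.4275]
  [ 0.0575   0.3675   0.1325]
  [ 0.1000   0.0550   0.5225]
(I − A)⁻¹ = adj(I−A) / det(I−A) ≈
  [   2.0618     0.1340     1.2728]
  [   0.1712     1.0942     0.3945]
  [   0.2977     0.1638     1.5556]
First solve x = (I − A)⁻¹ d = adj(I−A)·d / det(I−A); in particular x_P = (0.1000·160 + 0.0550·200 + 0.5225·150) / 0.335875 = 105.375 / 0.335875 ≈ 313.733.
Intermediate flow from R to P: z_RP = a_RP · x_P = 0.45 × 105.375 / 0.335875 = 47.41875 / 0.335875 ≈ 141.2.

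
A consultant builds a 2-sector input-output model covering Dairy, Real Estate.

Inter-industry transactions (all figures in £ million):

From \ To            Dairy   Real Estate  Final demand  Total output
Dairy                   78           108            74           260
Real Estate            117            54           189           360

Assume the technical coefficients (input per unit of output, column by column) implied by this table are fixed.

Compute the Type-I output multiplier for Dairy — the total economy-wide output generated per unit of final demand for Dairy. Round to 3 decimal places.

m_1 = 2.826

Technical coefficients a_ij = z_ij / X_j:
  a_11 = 78/260 = 0.30, a_21 = 117/260 = 0.45
  a_12 = 108/360 = 0.30, a_22 = 54/360 = 0.15
I − A =
  [   0.70    -0.30]
  [  -0.45     0.85]
det(I−A) = (0.70)(0.85) − (-0.30)(-0.45) = 0.4600
adj(I−A) = [[0.85, 0.30], [0.45, 0.70]]
(I − A)⁻¹ = adj(I−A) / det(I−A) ≈
  [   1.8478     0.6522]
  [   0.9783     1.5217]
The output multiplier for sector j is the column-j sum of the Leontief inverse (I − A)⁻¹ = adj(I−A) / det(I−A).
Column 1 of adj(I−A): (0.85, 0.45); det(I−A) = 0.4600.
m_1 = (0.85 + 0.45) / 0.4600 = 1.30 / 0.4600 ≈ 2.826.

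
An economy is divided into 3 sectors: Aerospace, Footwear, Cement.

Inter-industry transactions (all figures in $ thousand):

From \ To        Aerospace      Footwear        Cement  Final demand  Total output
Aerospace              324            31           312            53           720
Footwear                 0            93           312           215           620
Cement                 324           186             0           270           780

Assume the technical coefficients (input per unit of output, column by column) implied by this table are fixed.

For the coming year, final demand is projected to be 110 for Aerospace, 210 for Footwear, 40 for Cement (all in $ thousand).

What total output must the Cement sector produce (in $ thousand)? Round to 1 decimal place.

x_C = 418.2

Technical coefficients a_ij = z_ij / X_j:
  a_AA = 324/720 = 0.45, a_FA = 0/720 = 0.00, a_CA = 324/720 = 0.45
  a_AF = 31/620 = 0.05, a_FF = 93/620 = 0.15, a_CF = 186/620 = 0.30
  a_AC = 312/780 = 0.40, a_FC = 312/780 = 0.40, a_CC = 0/780 = 0.00
I − A =
  [   0.55    -0.05    -0.40]
  [   0.00     0.85    -0.40]
  [  -0.45    -0.30     1.00]
Cofactors of I−A, C_ij = (−1)^(i+j)·(minor ij) (rows/columns in the sector order above):
  C_11 = (0.85)(1.00) − (-0.40)(-0.30) = 0.7300
  C_12 = −[(0.00)(1.00) − (-0.40)(-0.45)] = 0.1800
  C_13 = (0.00)(-0.30) − (0.85)(-0.45) = 0.3825
  C_21 = −[(-0.05)(1.00) − (-0.40)(-0.30)] = 0.1700
  C_22 = (0.55)(1.00) − (-0.40)(-0.45) = 0.3700
  C_23 = −[(0.55)(-0.30) − (-0.05)(-0.45)] = 0.1875
  C_31 = (-0.05)(-0.40) − (-0.40)(0.85) = 0.3600
  C_32 = −[(0.55)(-0.40) − (-0.40)(0.00)] = 0.2200
  C_33 = (0.55)(0.85) − (-0.05)(0.00) = 0.4675
det(I−A) = Σ_j (I−A)_1j·C_1j = (0.55)(0.7300) + (-0.05)(0.1800) + (-0.40)(0.3825) = 0.2395
adj(I−A) = Cᵀ =
  [ 0.7300   0.1700   0.3600]
  [ 0.1800   0.3700   0.2200]
  [ 0.3825   0.1875   0.4675]
(I − A)⁻¹ = adj(I−A) / det(I−A) ≈
  [   3.0480     0.7098     1.5031]
  [   0.7516     1.5449     0.9186]
  [   1.5971     0.7829     1.9520]
x = (I − A)⁻¹ d = adj(I−A)·d / det(I−A), with det(I−A) = 0.2395:
  x_A = (0.7300·110 + 0.1700·210 + 0.3600·40) / 0.2395 = 130.40 / 0.2395 ≈ 544.5
  x_F = (0.1800·110 + 0.3700·210 + 0.2200·40) / 0.2395 = 106.30 / 0.2395 ≈ 443.8
  x_C = (0.3825·110 + 0.1875·210 + 0.4675·40) / 0.2395 = 100.15 / 0.2395 ≈ 418.2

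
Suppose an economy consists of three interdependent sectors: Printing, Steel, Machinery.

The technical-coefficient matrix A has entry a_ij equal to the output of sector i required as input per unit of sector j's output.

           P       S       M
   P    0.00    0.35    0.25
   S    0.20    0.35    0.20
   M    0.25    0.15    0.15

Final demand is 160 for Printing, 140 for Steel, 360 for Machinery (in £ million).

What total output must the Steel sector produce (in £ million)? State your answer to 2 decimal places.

x_S = 592.51

I − A =
  [   1.00    -0.35    -0.25]
  [  -0.20     0.65    -0.20]
  [  -0.25    -0.15     0.85]
Cofactors of I−A, C_ij = (−1)^(i+j)·(minor ij) (rows/columns in the sector order above):
  C_11 = (0.65)(0.85) − (-0.20)(-0.15) = 0.5225
  C_12 = −[(-0.20)(0.85) − (-0.20)(-0.25)] = 0.2200
  C_13 = (-0.20)(-0.15) − (0.65)(-0.25) = 0.1925
  C_21 = −[(-0.35)(0.85) − (-0.25)(-0.15)] = 0.3350
  C_22 = (1.00)(0.85) − (-0.25)(-0.25) = 0.7875
  C_23 = −[(1.00)(-0.15) − (-0.35)(-0.25)] = 0.2375
  C_31 = (-0.35)(-0.20) − (-0.25)(0.65) = 0.2325
  C_32 = −[(1.00)(-0.20) − (-0.25)(-0.20)] = 0.2500
  C_33 = (1.00)(0.65) − (-0.35)(-0.20) = 0.5800
det(I−A) = Σ_j (I−A)_1j·C_1j = (1.00)(0.5225) + (-0.35)(0.2200) + (-0.25)(0.1925) = 0.397375
adj(I−A) = Cᵀ =
  [ 0.5225   0.3350   0.2325]
  [ 0.2200   0.7875   0.2500]
  [ 0.1925   0.2375   0.5800]
(I − A)⁻¹ = adj(I−A) / det(I−A) ≈
  [   1.3149     0.8430     0.5851]
  [   0.5536     1.9818     0.6291]
  [   0.4844     0.5977     1.4596]
x = (I − A)⁻¹ d = adj(I−A)·d / det(I−A), with det(I−A) = 0.397375:
  x_P = (0.5225·160 + 0.3350·140 + 0.2325·360) / 0.397375 = 214.20 / 0.397375 ≈ 539.04
  x_S = (0.2200·160 + 0.7875·140 + 0.2500·360) / 0.397375 = 235.45 / 0.397375 ≈ 592.51
  x_M = (0.1925·160 + 0.2375·140 + 0.5800·360) / 0.397375 = 272.85 / 0.397375 ≈ 686.63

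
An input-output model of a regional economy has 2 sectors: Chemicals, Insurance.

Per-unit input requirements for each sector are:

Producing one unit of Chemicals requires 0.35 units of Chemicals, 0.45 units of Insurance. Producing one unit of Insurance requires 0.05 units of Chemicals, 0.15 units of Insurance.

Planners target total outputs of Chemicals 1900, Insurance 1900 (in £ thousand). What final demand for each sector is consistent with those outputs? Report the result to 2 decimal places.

d_C = 1140.00, d_I = 760.00

I − A =
  [   0.65    -0.05]
  [  -0.45     0.85]
d = (I − A) x:
  d_C = (+0.65)·1900 + (-0.05)·1900 = 1140.00
  d_I = (-0.45)·1900 + (+0.85)·1900 = 760.00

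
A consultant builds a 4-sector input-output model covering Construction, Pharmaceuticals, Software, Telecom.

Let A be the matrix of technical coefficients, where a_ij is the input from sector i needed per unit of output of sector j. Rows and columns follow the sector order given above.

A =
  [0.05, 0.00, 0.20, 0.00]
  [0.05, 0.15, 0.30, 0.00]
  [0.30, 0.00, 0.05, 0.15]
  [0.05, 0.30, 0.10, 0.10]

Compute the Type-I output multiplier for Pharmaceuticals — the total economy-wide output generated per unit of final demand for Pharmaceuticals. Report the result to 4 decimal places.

I − A =
  [   0.95     0.00    -0.20     0.00]
  [  -0.05     0.85    -0.30     0.00]
  [  -0.30     0.00     0.95    -0.15]
  [  -0.05    -0.30    -0.10     0.90]
Compute the cofactors C_ij = (−1)^(i+j)·(3×3 minor ij) of I−A; the adjugate is their transpose:
adj(I−A) = Cᵀ =
  [ 0.700500   0.009000   0.153000   0.025500]
  [ 0.125250   0.742500   0.265500   0.044250]
  [ 0.238125   0.042750   0.726750   0.121125]
  [ 0.107125   0.252750   0.177750   0.716125]
det(I−A) = Σ_j (I−A)_1j·C_1j = (0.95)(0.700500) + (0.00)(0.125250) + (-0.20)(0.238125) + (0.00)(0.107125) = 0.61785
(I − A)⁻¹ = adj(I−A) / det(I−A) ≈
  [   1.13377     0.01457     0.24763     0.04127]
  [   0.20272     1.20175     0.42972     0.07162]
  [   0.38541     0.06919     1.17626     0.19604]
  [   0.17338     0.40908     0.28769     1.15906]
The output multiplier for sector j is the column-j sum of the Leontief inverse (I − A)⁻¹ = adj(I−A) / det(I−A).
Column P of adj(I−A): (0.009000, 0.742500, 0.042750, 0.252750); det(I−A) = 0.61785.
m_P = (0.009000 + 0.742500 + 0.042750 + 0.252750) / 0.61785 = 1.047 / 0.61785 ≈ 1.6946.

m_P = 1.6946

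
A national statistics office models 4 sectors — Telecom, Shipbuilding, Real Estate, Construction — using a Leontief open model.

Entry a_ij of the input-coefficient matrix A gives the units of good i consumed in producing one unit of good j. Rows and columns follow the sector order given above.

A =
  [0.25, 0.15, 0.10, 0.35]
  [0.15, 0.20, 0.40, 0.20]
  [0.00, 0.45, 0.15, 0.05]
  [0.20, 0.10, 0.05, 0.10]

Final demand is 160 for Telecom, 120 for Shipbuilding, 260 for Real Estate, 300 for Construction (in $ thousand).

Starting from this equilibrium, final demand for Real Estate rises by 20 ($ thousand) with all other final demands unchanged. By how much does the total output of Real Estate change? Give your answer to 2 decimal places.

I − A =
  [   0.75    -0.15    -0.10    -0.35]
  [  -0.15     0.80    -0.40    -0.20]
  [   0.00    -0.45     0.85    -0.05]
  [  -0.20    -0.10    -0.05     0.90]
Compute the cofactors C_ij = (−1)^(i+j)·(3×3 minor ij) of I−A; the adjugate is their transpose:
adj(I−A) = Cᵀ =
  [ 0.424500   0.193000   0.153500   0.216500]
  [ 0.152375   0.511375   0.269625   0.187875]
  [ 0.087500   0.277500   0.437500   0.120000]
  [ 0.116125   0.115125   0.088375   0.349125]
det(I−A) = Σ_j (I−A)_1j·C_1j = (0.75)(0.424500) + (-0.15)(0.152375) + (-0.10)(0.087500) + (-0.35)(0.116125) = 0.246125
(I − A)⁻¹ = adj(I−A) / det(I−A) ≈
  [   1.7247     0.7842     0.6237     0.8796]
  [   0.6191     2.0777     1.0955     0.7633]
  [   0.3555     1.1275     1.7776     0.4876]
  [   0.4718     0.4678     0.3591     1.4185]
Δx = (I − A)⁻¹ Δd with Δd having +20 in the Real Estate component and 0 elsewhere.
So Δx_R = L_RR · (+20), where L_RR = adj(I−A)_RR / det(I−A) = 0.437500 / 0.246125.
Δx_R = 0.437500 × (+20) / 0.246125 = 8.75 / 0.246125 ≈ 35.55.

Δx_R = 35.55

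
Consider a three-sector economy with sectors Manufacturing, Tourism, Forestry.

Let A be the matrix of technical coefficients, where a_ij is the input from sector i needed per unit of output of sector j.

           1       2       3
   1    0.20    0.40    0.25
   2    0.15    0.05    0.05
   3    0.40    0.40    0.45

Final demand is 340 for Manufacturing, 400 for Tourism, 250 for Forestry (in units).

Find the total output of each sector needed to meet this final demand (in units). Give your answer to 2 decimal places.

I − A =
  [   0.80    -0.40    -0.25]
  [  -0.15     0.95    -0.05]
  [  -0.40    -0.40     0.55]
Cofactors of I−A, C_ij = (−1)^(i+j)·(minor ij) (rows/columns in the sector order above):
  C_11 = (0.95)(0.55) − (-0.05)(-0.40) = 0.5025
  C_12 = −[(-0.15)(0.55) − (-0.05)(-0.40)] = 0.1025
  C_13 = (-0.15)(-0.40) − (0.95)(-0.40) = 0.4400
  C_21 = −[(-0.40)(0.55) − (-0.25)(-0.40)] = 0.3200
  C_22 = (0.80)(0.55) − (-0.25)(-0.40) = 0.3400
  C_23 = −[(0.80)(-0.40) − (-0.40)(-0.40)] = 0.4800
  C_31 = (-0.40)(-0.05) − (-0.25)(0.95) = 0.2575
  C_32 = −[(0.80)(-0.05) − (-0.25)(-0.15)] = 0.0775
  C_33 = (0.80)(0.95) − (-0.40)(-0.15) = 0.7000
det(I−A) = Σ_j (I−A)_1j·C_1j = (0.80)(0.5025) + (-0.40)(0.1025) + (-0.25)(0.4400) = 0.2510
adj(I−A) = Cᵀ =
  [ 0.5025   0.3200   0.2575]
  [ 0.1025   0.3400   0.0775]
  [ 0.4400   0.4800   0.7000]
(I − A)⁻¹ = adj(I−A) / det(I−A) ≈
  [   2.0020     1.2749     1.0259]
  [   0.4084     1.3546     0.3088]
  [   1.7530     1.9124     2.7888]
x = (I − A)⁻¹ d = adj(I−A)·d / det(I−A), with det(I−A) = 0.2510:
  x_1 = (0.5025·340 + 0.3200·400 + 0.2575·250) / 0.2510 = 363.225 / 0.2510 ≈ 1447.11
  x_2 = (0.1025·340 + 0.3400·400 + 0.0775·250) / 0.2510 = 190.225 / 0.2510 ≈ 757.87
  x_3 = (0.4400·340 + 0.4800·400 + 0.7000·250) / 0.2510 = 516.60 / 0.2510 ≈ 2058.17

x_1 = 1447.11, x_2 = 757.87, x_3 = 2058.17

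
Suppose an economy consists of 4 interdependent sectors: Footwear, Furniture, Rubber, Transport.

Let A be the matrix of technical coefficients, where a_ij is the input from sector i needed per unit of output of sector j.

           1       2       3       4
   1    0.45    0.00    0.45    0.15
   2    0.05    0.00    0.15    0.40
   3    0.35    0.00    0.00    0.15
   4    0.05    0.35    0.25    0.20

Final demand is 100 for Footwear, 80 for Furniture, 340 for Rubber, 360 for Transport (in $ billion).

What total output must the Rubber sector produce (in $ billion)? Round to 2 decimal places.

I − A =
  [   0.55     0.00    -0.45    -0.15]
  [  -0.05     1.00    -0.15    -0.40]
  [  -0.35     0.00     1.00    -0.15]
  [  -0.05    -0.35    -0.25     0.80]
Compute the cofactors C_ij = (−1)^(i+j)·(3×3 minor ij) of I−A; the adjugate is their transpose:
adj(I−A) = Cᵀ =
  [ 0.614625   0.076125   0.342375   0.217500]
  [ 0.136250   0.269375   0.148750   0.188125]
  [ 0.241125   0.047250   0.352875   0.135000]
  [ 0.173375   0.137375   0.196750   0.392500]
det(I−A) = Σ_j (I−A)_1j·C_1j = (0.55)(0.614625) + (0.00)(0.136250) + (-0.45)(0.241125) + (-0.15)(0.173375) = 0.20353125
(I − A)⁻¹ = adj(I−A) / det(I−A) ≈
  [   3.0198     0.3740     1.6822     1.0686]
  [   0.6694     1.3235     0.7308     0.9243]
  [   1.1847     0.2322     1.7338     0.6633]
  [   0.8518     0.6750     0.9667     1.9285]
x = (I − A)⁻¹ d = adj(I−A)·d / det(I−A), with det(I−A) = 0.20353125:
  x_1 = (0.614625·100 + 0.076125·80 + 0.342375·340 + 0.217500·360) / 0.20353125 = 262.26 / 0.20353125 ≈ 1288.55
  x_2 = (0.136250·100 + 0.269375·80 + 0.148750·340 + 0.188125·360) / 0.20353125 = 153.475 / 0.20353125 ≈ 754.06
  x_3 = (0.241125·100 + 0.047250·80 + 0.352875·340 + 0.135000·360) / 0.20353125 = 196.47 / 0.20353125 ≈ 965.31
  x_4 = (0.173375·100 + 0.137375·80 + 0.196750·340 + 0.392500·360) / 0.20353125 = 236.5225 / 0.20353125 ≈ 1162.09

x_3 = 965.31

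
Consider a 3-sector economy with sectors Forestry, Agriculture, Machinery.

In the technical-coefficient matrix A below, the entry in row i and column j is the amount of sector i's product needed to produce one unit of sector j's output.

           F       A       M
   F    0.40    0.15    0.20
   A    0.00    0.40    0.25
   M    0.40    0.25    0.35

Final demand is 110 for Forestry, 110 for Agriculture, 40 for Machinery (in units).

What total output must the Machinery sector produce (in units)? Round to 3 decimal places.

x_M = 478.652

I − A =
  [   0.60    -0.15    -0.20]
  [   0.00     0.60    -0.25]
  [  -0.40    -0.25     0.65]
Cofactors of I−A, C_ij = (−1)^(i+j)·(minor ij) (rows/columns in the sector order above):
  C_11 = (0.60)(0.65) − (-0.25)(-0.25) = 0.3275
  C_12 = −[(0.00)(0.65) − (-0.25)(-0.40)] = 0.1000
  C_13 = (0.00)(-0.25) − (0.60)(-0.40) = 0.2400
  C_21 = −[(-0.15)(0.65) − (-0.20)(-0.25)] = 0.1475
  C_22 = (0.60)(0.65) − (-0.20)(-0.40) = 0.3100
  C_23 = −[(0.60)(-0.25) − (-0.15)(-0.40)] = 0.2100
  C_31 = (-0.15)(-0.25) − (-0.20)(0.60) = 0.1575
  C_32 = −[(0.60)(-0.25) − (-0.20)(0.00)] = 0.1500
  C_33 = (0.60)(0.60) − (-0.15)(0.00) = 0.3600
det(I−A) = Σ_j (I−A)_1j·C_1j = (0.60)(0.3275) + (-0.15)(0.1000) + (-0.20)(0.2400) = 0.1335
adj(I−A) = Cᵀ =
  [ 0.3275   0.1475   0.1575]
  [ 0.1000   0.3100   0.1500]
  [ 0.2400   0.2100   0.3600]
(I − A)⁻¹ = adj(I−A) / det(I−A) ≈
  [   2.4532     1.1049     1.1798]
  [   0.7491     2.3221     1.1236]
  [   1.7978     1.5730     2.6966]
x = (I − A)⁻¹ d = adj(I−A)·d / det(I−A), with det(I−A) = 0.1335:
  x_F = (0.3275·110 + 0.1475·110 + 0.1575·40) / 0.1335 = 58.55 / 0.1335 ≈ 438.577
  x_A = (0.1000·110 + 0.3100·110 + 0.1500·40) / 0.1335 = 51.10 / 0.1335 ≈ 382.772
  x_M = (0.2400·110 + 0.2100·110 + 0.3600·40) / 0.1335 = 63.90 / 0.1335 ≈ 478.652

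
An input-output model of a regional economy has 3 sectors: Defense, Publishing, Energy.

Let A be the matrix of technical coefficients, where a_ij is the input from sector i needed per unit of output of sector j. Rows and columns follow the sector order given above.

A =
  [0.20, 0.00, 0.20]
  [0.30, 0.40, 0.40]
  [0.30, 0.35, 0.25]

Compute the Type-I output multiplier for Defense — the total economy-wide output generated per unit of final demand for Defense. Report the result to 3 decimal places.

m_1 = 4.921

I − A =
  [   0.80     0.00    -0.20]
  [  -0.30     0.60    -0.40]
  [  -0.30    -0.35     0.75]
Cofactors of I−A, C_ij = (−1)^(i+j)·(minor ij) (rows/columns in the sector order above):
  C_11 = (0.60)(0.75) − (-0.40)(-0.35) = 0.3100
  C_12 = −[(-0.30)(0.75) − (-0.40)(-0.30)] = 0.3450
  C_13 = (-0.30)(-0.35) − (0.60)(-0.30) = 0.2850
  C_21 = −[(0.00)(0.75) − (-0.20)(-0.35)] = 0.0700
  C_22 = (0.80)(0.75) − (-0.20)(-0.30) = 0.5400
  C_23 = −[(0.80)(-0.35) − (0.00)(-0.30)] = 0.2800
  C_31 = (0.00)(-0.40) − (-0.20)(0.60) = 0.1200
  C_32 = −[(0.80)(-0.40) − (-0.20)(-0.30)] = 0.3800
  C_33 = (0.80)(0.60) − (0.00)(-0.30) = 0.4800
det(I−A) = Σ_j (I−A)_1j·C_1j = (0.80)(0.3100) + (0.00)(0.3450) + (-0.20)(0.2850) = 0.1910
adj(I−A) = Cᵀ =
  [ 0.3100   0.0700   0.1200]
  [ 0.3450   0.5400   0.3800]
  [ 0.2850   0.2800   0.4800]
(I − A)⁻¹ = adj(I−A) / det(I−A) ≈
  [   1.6230     0.3665     0.6283]
  [   1.8063     2.8272     1.9895]
  [   1.4921     1.4660     2.5131]
The output multiplier for sector j is the column-j sum of the Leontief inverse (I − A)⁻¹ = adj(I−A) / det(I−A).
Column 1 of adj(I−A): (0.3100, 0.3450, 0.2850); det(I−A) = 0.1910.
m_1 = (0.3100 + 0.3450 + 0.2850) / 0.1910 = 0.94 / 0.1910 ≈ 4.921.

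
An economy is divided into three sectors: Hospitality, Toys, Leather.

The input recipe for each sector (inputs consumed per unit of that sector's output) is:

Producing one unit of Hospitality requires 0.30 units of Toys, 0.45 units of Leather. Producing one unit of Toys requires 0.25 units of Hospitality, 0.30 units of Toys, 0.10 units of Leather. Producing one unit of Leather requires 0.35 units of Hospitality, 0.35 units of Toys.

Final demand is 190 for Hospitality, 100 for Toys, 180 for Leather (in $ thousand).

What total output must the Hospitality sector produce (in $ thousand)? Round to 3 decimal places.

x_H = 499.448

I − A =
  [   1.00    -0.25    -0.35]
  [  -0.30     0.70    -0.35]
  [  -0.45    -0.10     1.00]
Cofactors of I−A, C_ij = (−1)^(i+j)·(minor ij) (rows/columns in the sector order above):
  C_11 = (0.70)(1.00) − (-0.35)(-0.10) = 0.6650
  C_12 = −[(-0.30)(1.00) − (-0.35)(-0.45)] = 0.4575
  C_13 = (-0.30)(-0.10) − (0.70)(-0.45) = 0.3450
  C_21 = −[(-0.25)(1.00) − (-0.35)(-0.10)] = 0.2850
  C_22 = (1.00)(1.00) − (-0.35)(-0.45) = 0.8425
  C_23 = −[(1.00)(-0.10) − (-0.25)(-0.45)] = 0.2125
  C_31 = (-0.25)(-0.35) − (-0.35)(0.70) = 0.3325
  C_32 = −[(1.00)(-0.35) − (-0.35)(-0.30)] = 0.4550
  C_33 = (1.00)(0.70) − (-0.25)(-0.30) = 0.6250
det(I−A) = Σ_j (I−A)_1j·C_1j = (1.00)(0.6650) + (-0.25)(0.4575) + (-0.35)(0.3450) = 0.429875
adj(I−A) = Cᵀ =
  [ 0.6650   0.2850   0.3325]
  [ 0.4575   0.8425   0.4550]
  [ 0.3450   0.2125   0.6250]
(I − A)⁻¹ = adj(I−A) / det(I−A) ≈
  [   1.5470     0.6630     0.7735]
  [   1.0643     1.9599     1.0584]
  [   0.8026     0.4943     1.4539]
x = (I − A)⁻¹ d = adj(I−A)·d / det(I−A), with det(I−A) = 0.429875:
  x_H = (0.6650·190 + 0.2850·100 + 0.3325·180) / 0.429875 = 214.70 / 0.429875 ≈ 499.448
  x_T = (0.4575·190 + 0.8425·100 + 0.4550·180) / 0.429875 = 253.075 / 0.429875 ≈ 588.718
  x_L = (0.3450·190 + 0.2125·100 + 0.6250·180) / 0.429875 = 199.30 / 0.429875 ≈ 463.623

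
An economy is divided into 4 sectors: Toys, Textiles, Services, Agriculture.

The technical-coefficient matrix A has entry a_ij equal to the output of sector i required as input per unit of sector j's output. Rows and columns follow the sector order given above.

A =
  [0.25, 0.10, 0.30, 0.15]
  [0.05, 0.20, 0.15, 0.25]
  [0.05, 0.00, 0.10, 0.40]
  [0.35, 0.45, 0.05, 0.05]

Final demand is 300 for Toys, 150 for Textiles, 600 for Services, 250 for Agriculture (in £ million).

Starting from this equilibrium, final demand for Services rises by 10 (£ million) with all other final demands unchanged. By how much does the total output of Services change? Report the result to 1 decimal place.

Δx_3 = 14.1

I − A =
  [   0.75    -0.10    -0.30    -0.15]
  [  -0.05     0.80    -0.15    -0.25]
  [  -0.05     0.00     0.90    -0.40]
  [  -0.35    -0.45    -0.05     0.95]
Compute the cofactors C_ij = (−1)^(i+j)·(3×3 minor ij) of I−A; the adjugate is their transpose:
adj(I−A) = Cᵀ =
  [ 0.539750   0.198250   0.225875   0.232500]
  [ 0.149250   0.522375   0.149250   0.223875]
  [ 0.153375   0.157125   0.426750   0.245250]
  [ 0.277625   0.328750   0.176375   0.522750]
det(I−A) = Σ_j (I−A)_1j·C_1j = (0.75)(0.539750) + (-0.10)(0.149250) + (-0.30)(0.153375) + (-0.15)(0.277625) = 0.30223125
(I − A)⁻¹ = adj(I−A) / det(I−A) ≈
  [   1.7859     0.6560     0.7474     0.7693]
  [   0.4938     1.7284     0.4938     0.7407]
  [   0.5075     0.5199     1.4120     0.8115]
  [   0.9186     1.0877     0.5836     1.7296]
Δx = (I − A)⁻¹ Δd with Δd having +10 in the Services component and 0 elsewhere.
So Δx_3 = L_33 · (+10), where L_33 = adj(I−A)_33 / det(I−A) = 0.426750 / 0.30223125.
Δx_3 = 0.426750 × (+10) / 0.30223125 = 4.2675 / 0.30223125 ≈ 14.1.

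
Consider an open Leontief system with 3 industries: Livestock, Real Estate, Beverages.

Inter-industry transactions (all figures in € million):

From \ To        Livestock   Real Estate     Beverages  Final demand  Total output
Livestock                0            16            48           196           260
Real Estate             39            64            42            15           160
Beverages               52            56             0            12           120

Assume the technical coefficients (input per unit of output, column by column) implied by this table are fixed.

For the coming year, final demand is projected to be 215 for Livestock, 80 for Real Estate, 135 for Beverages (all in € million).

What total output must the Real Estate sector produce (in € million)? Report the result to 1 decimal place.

Technical coefficients a_ij = z_ij / X_j:
  a_LL = 0/260 = 0.00, a_RL = 39/260 = 0.15, a_BL = 52/260 = 0.20
  a_LR = 16/160 = 0.10, a_RR = 64/160 = 0.40, a_BR = 56/160 = 0.35
  a_LB = 48/120 = 0.40, a_RB = 42/120 = 0.35, a_BB = 0/120 = 0.00
I − A =
  [   1.00    -0.10    -0.40]
  [  -0.15     0.60    -0.35]
  [  -0.20    -0.35     1.00]
Cofactors of I−A, C_ij = (−1)^(i+j)·(minor ij) (rows/columns in the sector order above):
  C_11 = (0.60)(1.00) − (-0.35)(-0.35) = 0.4775
  C_12 = −[(-0.15)(1.00) − (-0.35)(-0.20)] = 0.2200
  C_13 = (-0.15)(-0.35) − (0.60)(-0.20) = 0.1725
  C_21 = −[(-0.10)(1.00) − (-0.40)(-0.35)] = 0.2400
  C_22 = (1.00)(1.00) − (-0.40)(-0.20) = 0.9200
  C_23 = −[(1.00)(-0.35) − (-0.10)(-0.20)] = 0.3700
  C_31 = (-0.10)(-0.35) − (-0.40)(0.60) = 0.2750
  C_32 = −[(1.00)(-0.35) − (-0.40)(-0.15)] = 0.4100
  C_33 = (1.00)(0.60) − (-0.10)(-0.15) = 0.5850
det(I−A) = Σ_j (I−A)_1j·C_1j = (1.00)(0.4775) + (-0.10)(0.2200) + (-0.40)(0.1725) = 0.3865
adj(I−A) = Cᵀ =
  [ 0.4775   0.2400   0.2750]
  [ 0.2200   0.9200   0.4100]
  [ 0.1725   0.3700   0.5850]
(I − A)⁻¹ = adj(I−A) / det(I−A) ≈
  [   1.2354     0.6210     0.7115]
  [   0.5692     2.3803     1.0608]
  [   0.4463     0.9573     1.5136]
x = (I − A)⁻¹ d = adj(I−A)·d / det(I−A), with det(I−A) = 0.3865:
  x_L = (0.4775·215 + 0.2400·80 + 0.2750·135) / 0.3865 = 158.9875 / 0.3865 ≈ 411.4
  x_R = (0.2200·215 + 0.9200·80 + 0.4100·135) / 0.3865 = 176.25 / 0.3865 ≈ 456.0
  x_B = (0.1725·215 + 0.3700·80 + 0.5850·135) / 0.3865 = 145.6625 / 0.3865 ≈ 376.9

x_R = 456.0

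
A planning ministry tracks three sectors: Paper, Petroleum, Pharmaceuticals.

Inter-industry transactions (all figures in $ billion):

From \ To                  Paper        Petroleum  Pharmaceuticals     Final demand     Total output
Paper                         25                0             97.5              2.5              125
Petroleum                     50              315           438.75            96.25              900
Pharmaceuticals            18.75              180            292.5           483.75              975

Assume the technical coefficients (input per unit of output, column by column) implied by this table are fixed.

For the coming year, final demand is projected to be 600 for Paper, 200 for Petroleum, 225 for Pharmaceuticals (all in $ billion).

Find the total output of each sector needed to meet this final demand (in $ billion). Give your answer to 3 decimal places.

Technical coefficients a_ij = z_ij / X_j:
  a_11 = 25/125 = 0.20, a_21 = 50/125 = 0.40, a_31 = 18.75/125 = 0.15
  a_12 = 0/900 = 0.00, a_22 = 315/900 = 0.35, a_32 = 180/900 = 0.20
  a_13 = 97.5/975 = 0.10, a_23 = 438.75/975 = 0.45, a_33 = 292.5/975 = 0.30
I − A =
  [   0.80     0.00    -0.10]
  [  -0.40     0.65    -0.45]
  [  -0.15    -0.20     0.70]
Cofactors of I−A, C_ij = (−1)^(i+j)·(minor ij) (rows/columns in the sector order above):
  C_11 = (0.65)(0.70) − (-0.45)(-0.20) = 0.3650
  C_12 = −[(-0.40)(0.70) − (-0.45)(-0.15)] = 0.3475
  C_13 = (-0.40)(-0.20) − (0.65)(-0.15) = 0.1775
  C_21 = −[(0.00)(0.70) − (-0.10)(-0.20)] = 0.0200
  C_22 = (0.80)(0.70) − (-0.10)(-0.15) = 0.5450
  C_23 = −[(0.80)(-0.20) − (0.00)(-0.15)] = 0.1600
  C_31 = (0.00)(-0.45) − (-0.10)(0.65) = 0.0650
  C_32 = −[(0.80)(-0.45) − (-0.10)(-0.40)] = 0.4000
  C_33 = (0.80)(0.65) − (0.00)(-0.40) = 0.5200
det(I−A) = Σ_j (I−A)_1j·C_1j = (0.80)(0.3650) + (0.00)(0.3475) + (-0.10)(0.1775) = 0.27425
adj(I−A) = Cᵀ =
  [ 0.3650   0.0200   0.0650]
  [ 0.3475   0.5450   0.4000]
  [ 0.1775   0.1600   0.5200]
(I − A)⁻¹ = adj(I−A) / det(I−A) ≈
  [   1.3309     0.0729     0.2370]
  [   1.2671     1.9872     1.4585]
  [   0.6472     0.5834     1.8961]
x = (I − A)⁻¹ d = adj(I−A)·d / det(I−A), with det(I−A) = 0.27425:
  x_1 = (0.3650·600 + 0.0200·200 + 0.0650·225) / 0.27425 = 237.625 / 0.27425 ≈ 866.454
  x_2 = (0.3475·600 + 0.5450·200 + 0.4000·225) / 0.27425 = 407.50 / 0.27425 ≈ 1485.871
  x_3 = (0.1775·600 + 0.1600·200 + 0.5200·225) / 0.27425 = 255.50 / 0.27425 ≈ 931.632

x_1 = 866.454, x_2 = 1485.871, x_3 = 931.632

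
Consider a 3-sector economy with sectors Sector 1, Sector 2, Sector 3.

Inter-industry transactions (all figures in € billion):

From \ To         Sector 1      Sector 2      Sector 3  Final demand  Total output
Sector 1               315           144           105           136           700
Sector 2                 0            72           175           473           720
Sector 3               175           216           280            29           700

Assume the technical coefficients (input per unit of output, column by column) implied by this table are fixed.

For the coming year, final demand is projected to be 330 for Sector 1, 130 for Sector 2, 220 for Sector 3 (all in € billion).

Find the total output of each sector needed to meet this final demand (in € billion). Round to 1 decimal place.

Technical coefficients a_ij = z_ij / X_j:
  a_11 = 315/700 = 0.45, a_21 = 0/700 = 0.00, a_31 = 175/700 = 0.25
  a_12 = 144/720 = 0.20, a_22 = 72/720 = 0.10, a_32 = 216/720 = 0.30
  a_13 = 105/700 = 0.15, a_23 = 175/700 = 0.25, a_33 = 280/700 = 0.40
I − A =
  [   0.55    -0.20    -0.15]
  [   0.00     0.90    -0.25]
  [  -0.25    -0.30     0.60]
Cofactors of I−A, C_ij = (−1)^(i+j)·(minor ij) (rows/columns in the sector order above):
  C_11 = (0.90)(0.60) − (-0.25)(-0.30) = 0.4650
  C_12 = −[(0.00)(0.60) − (-0.25)(-0.25)] = 0.0625
  C_13 = (0.00)(-0.30) − (0.90)(-0.25) = 0.2250
  C_21 = −[(-0.20)(0.60) − (-0.15)(-0.30)] = 0.1650
  C_22 = (0.55)(0.60) − (-0.15)(-0.25) = 0.2925
  C_23 = −[(0.55)(-0.30) − (-0.20)(-0.25)] = 0.2150
  C_31 = (-0.20)(-0.25) − (-0.15)(0.90) = 0.1850
  C_32 = −[(0.55)(-0.25) − (-0.15)(0.00)] = 0.1375
  C_33 = (0.55)(0.90) − (-0.20)(0.00) = 0.4950
det(I−A) = Σ_j (I−A)_1j·C_1j = (0.55)(0.4650) + (-0.20)(0.0625) + (-0.15)(0.2250) = 0.2095
adj(I−A) = Cᵀ =
  [ 0.4650   0.1650   0.1850]
  [ 0.0625   0.2925   0.1375]
  [ 0.2250   0.2150   0.4950]
(I − A)⁻¹ = adj(I−A) / det(I−A) ≈
  [   2.2196     0.7876     0.8831]
  [   0.2983     1.3962     0.6563]
  [   1.0740     1.0263     2.3628]
x = (I − A)⁻¹ d = adj(I−A)·d / det(I−A), with det(I−A) = 0.2095:
  x_1 = (0.4650·330 + 0.1650·130 + 0.1850·220) / 0.2095 = 215.60 / 0.2095 ≈ 1029.1
  x_2 = (0.0625·330 + 0.2925·130 + 0.1375·220) / 0.2095 = 88.90 / 0.2095 ≈ 424.3
  x_3 = (0.2250·330 + 0.2150·130 + 0.4950·220) / 0.2095 = 211.10 / 0.2095 ≈ 1007.6

x_1 = 1029.1, x_2 = 424.3, x_3 = 1007.6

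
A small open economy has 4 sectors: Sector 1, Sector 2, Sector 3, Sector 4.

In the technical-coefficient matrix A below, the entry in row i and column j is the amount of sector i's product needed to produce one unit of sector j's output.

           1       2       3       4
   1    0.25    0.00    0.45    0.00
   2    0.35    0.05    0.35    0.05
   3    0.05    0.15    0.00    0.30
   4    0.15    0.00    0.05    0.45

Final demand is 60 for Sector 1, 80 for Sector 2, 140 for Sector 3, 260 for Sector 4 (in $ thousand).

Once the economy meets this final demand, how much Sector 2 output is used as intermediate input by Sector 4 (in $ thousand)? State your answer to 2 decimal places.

z_24 = 29.69

I − A =
  [   0.75     0.00    -0.45     0.00]
  [  -0.35     0.95    -0.35    -0.05]
  [  -0.05    -0.15     1.00    -0.30]
  [  -0.15     0.00    -0.05     0.55]
Compute the cofactors C_ij = (−1)^(i+j)·(3×3 minor ij) of I−A; the adjugate is their transpose:
adj(I−A) = Cᵀ =
  [ 0.479000   0.037125   0.235125   0.131625]
  [ 0.220250   0.368625   0.236250   0.162375]
  [ 0.098875   0.061875   0.391875   0.219375]
  [ 0.139625   0.015750   0.099750   0.628125]
det(I−A) = Σ_j (I−A)_1j·C_1j = (0.75)(0.479000) + (0.00)(0.220250) + (-0.45)(0.098875) + (0.00)(0.139625) = 0.31475625
(I − A)⁻¹ = adj(I−A) / det(I−A) ≈
  [   1.5218     0.1179     0.7470     0.4182]
  [   0.6997     1.1711     0.7506     0.5159]
  [   0.3141     0.1966     1.2450     0.6970]
  [   0.4436     0.0500     0.3169     1.9956]
First solve x = (I − A)⁻¹ d = adj(I−A)·d / det(I−A); in particular x_4 = (0.139625·60 + 0.015750·80 + 0.099750·140 + 0.628125·260) / 0.31475625 = 186.915 / 0.31475625 ≈ 593.8405.
Intermediate flow from 2 to 4: z_24 = a_24 · x_4 = 0.05 × 186.915 / 0.31475625 = 9.34575 / 0.31475625 ≈ 29.69.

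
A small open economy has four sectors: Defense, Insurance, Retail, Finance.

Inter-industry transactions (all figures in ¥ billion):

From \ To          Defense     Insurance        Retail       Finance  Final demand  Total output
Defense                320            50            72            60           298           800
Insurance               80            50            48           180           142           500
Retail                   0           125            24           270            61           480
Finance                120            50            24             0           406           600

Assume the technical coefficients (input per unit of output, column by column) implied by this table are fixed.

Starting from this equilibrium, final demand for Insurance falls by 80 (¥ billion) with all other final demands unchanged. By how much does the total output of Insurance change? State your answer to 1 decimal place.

Technical coefficients a_ij = z_ij / X_j:
  a_DD = 320/800 = 0.40, a_ID = 80/800 = 0.10, a_RD = 0/800 = 0.00, a_FD = 120/800 = 0.15
  a_DI = 50/500 = 0.10, a_II = 50/500 = 0.10, a_RI = 125/500 = 0.25, a_FI = 50/500 = 0.10
  a_DR = 72/480 = 0.15, a_IR = 48/480 = 0.10, a_RR = 24/480 = 0.05, a_FR = 24/480 = 0.05
  a_DF = 60/600 = 0.10, a_IF = 180/600 = 0.30, a_RF = 270/600 = 0.45, a_FF = 0/600 = 0.00
I − A =
  [   0.60    -0.10    -0.15    -0.10]
  [  -0.10     0.90    -0.10    -0.30]
  [   0.00    -0.25     0.95    -0.45]
  [  -0.15    -0.10    -0.05     1.00]
Compute the cofactors C_ij = (−1)^(i+j)·(3×3 minor ij) of I−A; the adjugate is their transpose:
adj(I−A) = Cᵀ =
  [ 0.773000   0.147750   0.147500   0.188000]
  [ 0.142250   0.532125   0.089750   0.214250]
  [ 0.101500   0.180000   0.493000   0.286000]
  [ 0.135250   0.084375   0.055750   0.484750]
det(I−A) = Σ_j (I−A)_1j·C_1j = (0.60)(0.773000) + (-0.10)(0.142250) + (-0.15)(0.101500) + (-0.10)(0.135250) = 0.420825
(I − A)⁻¹ = adj(I−A) / det(I−A) ≈
  [   1.8369     0.3511     0.3505     0.4467]
  [   0.3380     1.2645     0.2133     0.5091]
  [   0.2412     0.4277     1.1715     0.6796]
  [   0.3214     0.2005     0.1325     1.1519]
Δx = (I − A)⁻¹ Δd with Δd having -80 in the Insurance component and 0 elsewhere.
So Δx_I = L_II · (-80), where L_II = adj(I−A)_II / det(I−A) = 0.532125 / 0.420825.
Δx_I = 0.532125 × (-80) / 0.420825 = -42.57 / 0.420825 ≈ -101.2.

Δx_I = -101.2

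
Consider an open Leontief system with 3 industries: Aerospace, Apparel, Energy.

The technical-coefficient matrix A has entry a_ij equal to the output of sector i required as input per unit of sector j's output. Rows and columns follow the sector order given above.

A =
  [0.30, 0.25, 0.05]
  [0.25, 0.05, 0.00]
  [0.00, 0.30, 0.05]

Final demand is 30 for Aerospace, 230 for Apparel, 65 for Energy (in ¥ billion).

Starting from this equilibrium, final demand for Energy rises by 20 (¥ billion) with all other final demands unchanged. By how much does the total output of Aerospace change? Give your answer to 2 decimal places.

Δx_1 = 1.67

I − A =
  [   0.70    -0.25    -0.05]
  [  -0.25     0.95     0.00]
  [   0.00    -0.30     0.95]
Cofactors of I−A, C_ij = (−1)^(i+j)·(minor ij) (rows/columns in the sector order above):
  C_11 = (0.95)(0.95) − (0.00)(-0.30) = 0.9025
  C_12 = −[(-0.25)(0.95) − (0.00)(0.00)] = 0.2375
  C_13 = (-0.25)(-0.30) − (0.95)(0.00) = 0.0750
  C_21 = −[(-0.25)(0.95) − (-0.05)(-0.30)] = 0.2525
  C_22 = (0.70)(0.95) − (-0.05)(0.00) = 0.6650
  C_23 = −[(0.70)(-0.30) − (-0.25)(0.00)] = 0.2100
  C_31 = (-0.25)(0.00) − (-0.05)(0.95) = 0.0475
  C_32 = −[(0.70)(0.00) − (-0.05)(-0.25)] = 0.0125
  C_33 = (0.70)(0.95) − (-0.25)(-0.25) = 0.6025
det(I−A) = Σ_j (I−A)_1j·C_1j = (0.70)(0.9025) + (-0.25)(0.2375) + (-0.05)(0.0750) = 0.568625
adj(I−A) = Cᵀ =
  [ 0.9025   0.2525   0.0475]
  [ 0.2375   0.6650   0.0125]
  [ 0.0750   0.2100   0.6025]
(I − A)⁻¹ = adj(I−A) / det(I−A) ≈
  [   1.5872     0.4441     0.0835]
  [   0.4177     1.1695     0.0220]
  [   0.1319     0.3693     1.0596]
Δx = (I − A)⁻¹ Δd with Δd having +20 in the Energy component and 0 elsewhere.
So Δx_1 = L_13 · (+20), where L_13 = adj(I−A)_13 / det(I−A) = 0.0475 / 0.568625.
Δx_1 = 0.0475 × (+20) / 0.568625 = 0.95 / 0.568625 ≈ 1.67.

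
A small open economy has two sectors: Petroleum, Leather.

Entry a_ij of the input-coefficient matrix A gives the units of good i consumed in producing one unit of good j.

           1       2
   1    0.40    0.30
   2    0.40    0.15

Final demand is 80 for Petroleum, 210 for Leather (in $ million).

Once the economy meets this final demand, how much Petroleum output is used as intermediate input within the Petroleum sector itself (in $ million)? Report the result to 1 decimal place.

I − A =
  [   0.60    -0.30]
  [  -0.40     0.85]
det(I−A) = (0.60)(0.85) − (-0.30)(-0.40) = 0.3900
adj(I−A) = [[0.85, 0.30], [0.40, 0.60]]
(I − A)⁻¹ = adj(I−A) / det(I−A) ≈
  [   2.1795     0.7692]
  [   1.0256     1.5385]
First solve x = (I − A)⁻¹ d = adj(I−A)·d / det(I−A); in particular x_1 = (0.85·80 + 0.30·210) / 0.3900 = 131.00 / 0.3900 ≈ 335.897.
Intermediate flow from 1 to 1: z_11 = a_11 · x_1 = 0.40 × 131.00 / 0.3900 = 52.40 / 0.3900 ≈ 134.4.

z_11 = 134.4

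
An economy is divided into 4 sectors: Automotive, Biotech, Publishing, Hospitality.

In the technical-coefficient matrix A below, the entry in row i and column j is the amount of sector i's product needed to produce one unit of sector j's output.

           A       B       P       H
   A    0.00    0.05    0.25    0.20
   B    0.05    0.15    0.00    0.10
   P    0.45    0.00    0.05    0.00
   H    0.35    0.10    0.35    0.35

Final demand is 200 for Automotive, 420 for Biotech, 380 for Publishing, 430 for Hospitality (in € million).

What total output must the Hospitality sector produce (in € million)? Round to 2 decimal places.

I − A =
  [   1.00    -0.05    -0.25    -0.20]
  [  -0.05     0.85     0.00    -0.10]
  [  -0.45     0.00     0.95     0.00]
  [  -0.35    -0.10    -0.35     0.65]
Compute the cofactors C_ij = (−1)^(i+j)·(3×3 minor ij) of I−A; the adjugate is their transpose:
adj(I−A) = Cᵀ =
  [ 0.515375   0.049875   0.196875   0.166250]
  [ 0.079875   0.446375   0.055375   0.093250]
  [ 0.244125   0.023625   0.478625   0.078750]
  [ 0.421250   0.108250   0.372250   0.709500]
det(I−A) = Σ_j (I−A)_1j·C_1j = (1.00)(0.515375) + (-0.05)(0.079875) + (-0.25)(0.244125) + (-0.20)(0.421250) = 0.3661
(I − A)⁻¹ = adj(I−A) / det(I−A) ≈
  [   1.4077     0.1362     0.5378     0.4541]
  [   0.2182     1.2193     0.1513     0.2547]
  [   0.6668     0.0645     1.3074     0.2151]
  [   1.1506     0.2957     1.0168     1.9380]
x = (I − A)⁻¹ d = adj(I−A)·d / det(I−A), with det(I−A) = 0.3661:
  x_A = (0.515375·200 + 0.049875·420 + 0.196875·380 + 0.166250·430) / 0.3661 = 270.3225 / 0.3661 ≈ 738.38
  x_B = (0.079875·200 + 0.446375·420 + 0.055375·380 + 0.093250·430) / 0.3661 = 264.5925 / 0.3661 ≈ 722.73
  x_P = (0.244125·200 + 0.023625·420 + 0.478625·380 + 0.078750·430) / 0.3661 = 274.4875 / 0.3661 ≈ 749.76
  x_H = (0.421250·200 + 0.108250·420 + 0.372250·380 + 0.709500·430) / 0.3661 = 576.255 / 0.3661 ≈ 1574.04

x_H = 1574.04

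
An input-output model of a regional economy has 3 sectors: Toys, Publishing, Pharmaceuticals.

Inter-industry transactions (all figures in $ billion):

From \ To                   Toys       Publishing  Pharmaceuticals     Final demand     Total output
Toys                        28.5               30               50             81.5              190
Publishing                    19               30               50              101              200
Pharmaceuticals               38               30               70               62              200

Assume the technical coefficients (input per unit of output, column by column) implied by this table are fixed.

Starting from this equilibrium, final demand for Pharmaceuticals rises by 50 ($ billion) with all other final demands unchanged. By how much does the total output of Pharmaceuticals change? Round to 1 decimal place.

Technical coefficients a_ij = z_ij / X_j:
  a_11 = 28.5/190 = 0.15, a_21 = 19/190 = 0.10, a_31 = 38/190 = 0.20
  a_12 = 30/200 = 0.15, a_22 = 30/200 = 0.15, a_32 = 30/200 = 0.15
  a_13 = 50/200 = 0.25, a_23 = 50/200 = 0.25, a_33 = 70/200 = 0.35
I − A =
  [   0.85    -0.15    -0.25]
  [  -0.10     0.85    -0.25]
  [  -0.20    -0.15     0.65]
Cofactors of I−A, C_ij = (−1)^(i+j)·(minor ij) (rows/columns in the sector order above):
  C_11 = (0.85)(0.65) − (-0.25)(-0.15) = 0.5150
  C_12 = −[(-0.10)(0.65) − (-0.25)(-0.20)] = 0.1150
  C_13 = (-0.10)(-0.15) − (0.85)(-0.20) = 0.1850
  C_21 = −[(-0.15)(0.65) − (-0.25)(-0.15)] = 0.1350
  C_22 = (0.85)(0.65) − (-0.25)(-0.20) = 0.5025
  C_23 = −[(0.85)(-0.15) − (-0.15)(-0.20)] = 0.1575
  C_31 = (-0.15)(-0.25) − (-0.25)(0.85) = 0.2500
  C_32 = −[(0.85)(-0.25) − (-0.25)(-0.10)] = 0.2375
  C_33 = (0.85)(0.85) − (-0.15)(-0.10) = 0.7075
det(I−A) = Σ_j (I−A)_1j·C_1j = (0.85)(0.5150) + (-0.15)(0.1150) + (-0.25)(0.1850) = 0.37425
adj(I−A) = Cᵀ =
  [ 0.5150   0.1350   0.2500]
  [ 0.1150   0.5025   0.2375]
  [ 0.1850   0.1575   0.7075]
(I − A)⁻¹ = adj(I−A) / det(I−A) ≈
  [   1.3761     0.3607     0.6680]
  [   0.3073     1.3427     0.6346]
  [   0.4943     0.4208     1.8904]
Δx = (I − A)⁻¹ Δd with Δd having +50 in the Pharmaceuticals component and 0 elsewhere.
So Δx_3 = L_33 · (+50), where L_33 = adj(I−A)_33 / det(I−A) = 0.7075 / 0.37425.
Δx_3 = 0.7075 × (+50) / 0.37425 = 35.375 / 0.37425 ≈ 94.5.

Δx_3 = 94.5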